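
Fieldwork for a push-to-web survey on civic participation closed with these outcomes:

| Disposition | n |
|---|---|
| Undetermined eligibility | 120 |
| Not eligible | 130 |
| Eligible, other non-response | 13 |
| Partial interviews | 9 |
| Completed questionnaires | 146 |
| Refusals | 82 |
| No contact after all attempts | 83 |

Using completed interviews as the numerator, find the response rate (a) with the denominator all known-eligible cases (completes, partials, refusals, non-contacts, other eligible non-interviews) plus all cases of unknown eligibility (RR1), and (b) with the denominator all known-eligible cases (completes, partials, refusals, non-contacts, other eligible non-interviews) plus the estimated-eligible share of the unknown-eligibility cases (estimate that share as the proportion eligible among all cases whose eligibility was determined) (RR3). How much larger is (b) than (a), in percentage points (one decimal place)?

Numerator → 146
Denom → 146 + 9 + 82 + 83 + 13 + 120 = 453
RR1 = 146 / 453 = 0.3223
Known eligible → 146 + 9 + 82 + 83 + 13 = 333
e = 333 / (333 + 130) = 333 / 463 = 0.7192
Eligible share of unknowns → 0.7192 × 120 = 86.30
Denom → 333 + 86.30 = 419.30
RR3 = 146 / 419.30 = 0.3482
Difference = 34.82 − 32.23 = 2.59 percentage points

2.6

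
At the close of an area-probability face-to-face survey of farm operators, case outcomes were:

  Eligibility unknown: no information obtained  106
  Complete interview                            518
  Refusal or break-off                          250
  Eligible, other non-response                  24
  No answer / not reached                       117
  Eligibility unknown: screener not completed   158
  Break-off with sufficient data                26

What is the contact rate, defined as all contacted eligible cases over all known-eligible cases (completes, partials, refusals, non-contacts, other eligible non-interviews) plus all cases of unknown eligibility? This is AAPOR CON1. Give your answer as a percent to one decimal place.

68.2%

Eligibility not determined = 158 + 106 = 264
Num → 518 + 26 + 250 + 24 = 818
Base → 518 + 26 + 250 + 117 + 24 + 264 = 1199
CON1 = 818 / 1199 = 0.6822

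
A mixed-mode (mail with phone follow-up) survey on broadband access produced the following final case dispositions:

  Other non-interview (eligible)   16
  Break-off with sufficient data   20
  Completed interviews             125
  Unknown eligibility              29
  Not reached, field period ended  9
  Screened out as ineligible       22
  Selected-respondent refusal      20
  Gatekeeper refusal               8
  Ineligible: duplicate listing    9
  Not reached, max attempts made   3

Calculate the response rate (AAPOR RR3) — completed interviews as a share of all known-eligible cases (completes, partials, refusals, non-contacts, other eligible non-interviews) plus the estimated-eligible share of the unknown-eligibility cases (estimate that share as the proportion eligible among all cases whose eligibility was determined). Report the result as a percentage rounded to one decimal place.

55.3%

Declined to participate = 8 + 20 = 28
No contact after all attempts = 9 + 3 = 12
Screened out, ineligible = 22 + 9 = 31
Num → 125
Determined eligible → 125 + 20 + 28 + 12 + 16 = 201
e = 201 / (201 + 31) = 201 / 232 = 0.8664
e × U → 0.8664 × 29 = 25.13
Base → 201 + 25.13 = 226.13
RR3 = 125 / 226.13 = 0.5528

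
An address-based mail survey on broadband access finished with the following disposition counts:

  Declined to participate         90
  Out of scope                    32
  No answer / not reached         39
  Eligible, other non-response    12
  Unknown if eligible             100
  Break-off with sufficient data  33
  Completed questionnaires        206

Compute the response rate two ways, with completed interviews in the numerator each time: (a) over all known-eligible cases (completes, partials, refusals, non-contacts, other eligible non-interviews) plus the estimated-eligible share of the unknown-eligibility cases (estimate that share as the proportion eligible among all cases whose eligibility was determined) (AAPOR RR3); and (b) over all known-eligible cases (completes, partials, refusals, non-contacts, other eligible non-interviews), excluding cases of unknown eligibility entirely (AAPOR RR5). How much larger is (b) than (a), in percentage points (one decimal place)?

Num: 206
Known eligible: 206 + 33 + 90 + 39 + 12 = 380
e = 380 / (380 + 32) = 380 / 412 = 0.9223
e × U: 0.9223 × 100 = 92.23
Base: 380 + 92.23 = 472.23
RR3 = 206 / 472.23 = 0.4362
Base: 206 + 33 + 90 + 39 + 12 = 380
RR5 = 206 / 380 = 0.5421
Difference = 54.21 − 43.62 = 10.59 percentage points

10.6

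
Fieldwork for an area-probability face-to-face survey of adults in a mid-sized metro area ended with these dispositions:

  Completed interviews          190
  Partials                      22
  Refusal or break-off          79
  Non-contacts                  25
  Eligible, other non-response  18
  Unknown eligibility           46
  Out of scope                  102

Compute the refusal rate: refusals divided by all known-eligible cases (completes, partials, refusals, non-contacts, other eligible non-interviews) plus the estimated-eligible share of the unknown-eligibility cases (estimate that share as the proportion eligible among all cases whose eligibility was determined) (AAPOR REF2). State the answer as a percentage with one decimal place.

Numerator: 79
Known eligible: 190 + 22 + 79 + 25 + 18 = 334
e = 334 / (334 + 102) = 334 / 436 = 0.7661
Eligible share of unknowns: 0.7661 × 46 = 35.24
Base: 334 + 35.24 = 369.24
REF2 = 79 / 369.24 = 0.2140

21.4%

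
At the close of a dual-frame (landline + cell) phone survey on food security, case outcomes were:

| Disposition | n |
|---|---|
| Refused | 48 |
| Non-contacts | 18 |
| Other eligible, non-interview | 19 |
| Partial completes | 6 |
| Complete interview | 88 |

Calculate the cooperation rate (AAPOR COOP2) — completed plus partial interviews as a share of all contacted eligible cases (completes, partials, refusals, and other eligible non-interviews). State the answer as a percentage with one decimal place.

Numerator = 88 + 6 = 94
Denom = 88 + 6 + 48 + 19 = 161
COOP2 = 94 / 161 = 0.5839

58.4%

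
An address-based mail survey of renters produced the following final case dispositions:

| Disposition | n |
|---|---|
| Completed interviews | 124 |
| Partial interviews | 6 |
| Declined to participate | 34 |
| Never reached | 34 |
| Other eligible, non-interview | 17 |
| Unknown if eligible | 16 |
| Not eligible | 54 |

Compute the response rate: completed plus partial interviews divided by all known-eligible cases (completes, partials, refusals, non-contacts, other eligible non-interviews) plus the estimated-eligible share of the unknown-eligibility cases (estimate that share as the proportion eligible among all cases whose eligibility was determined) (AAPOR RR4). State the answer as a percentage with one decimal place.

57.1%

Top → 124 + 6 = 130
Known eligible → 124 + 6 + 34 + 34 + 17 = 215
e = 215 / (215 + 54) = 215 / 269 = 0.7993
e × U → 0.7993 × 16 = 12.79
Denom → 215 + 12.79 = 227.79
RR4 = 130 / 227.79 = 0.5707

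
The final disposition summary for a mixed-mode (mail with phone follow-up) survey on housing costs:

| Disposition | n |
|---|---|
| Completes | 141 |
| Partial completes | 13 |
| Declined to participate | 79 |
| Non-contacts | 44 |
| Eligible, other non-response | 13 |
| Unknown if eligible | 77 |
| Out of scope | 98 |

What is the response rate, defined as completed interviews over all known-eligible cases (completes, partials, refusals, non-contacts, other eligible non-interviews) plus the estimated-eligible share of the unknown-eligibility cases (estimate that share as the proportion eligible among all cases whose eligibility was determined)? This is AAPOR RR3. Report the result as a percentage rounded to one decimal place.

40.6%

Top: 141
Known eligible: 141 + 13 + 79 + 44 + 13 = 290
e = 290 / (290 + 98) = 290 / 388 = 0.7474
e × U: 0.7474 × 77 = 57.55
Denominator: 290 + 57.55 = 347.55
RR3 = 141 / 347.55 = 0.4057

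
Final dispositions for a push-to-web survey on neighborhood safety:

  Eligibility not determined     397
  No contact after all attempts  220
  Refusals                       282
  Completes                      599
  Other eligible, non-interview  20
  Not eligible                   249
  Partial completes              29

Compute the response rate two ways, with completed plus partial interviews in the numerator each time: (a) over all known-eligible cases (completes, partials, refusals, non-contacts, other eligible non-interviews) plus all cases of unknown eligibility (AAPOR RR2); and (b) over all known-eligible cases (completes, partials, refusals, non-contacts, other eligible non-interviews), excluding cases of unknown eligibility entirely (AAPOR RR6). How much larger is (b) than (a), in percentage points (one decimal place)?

Num = 599 + 29 = 628
Denominator = 599 + 29 + 282 + 220 + 20 + 397 = 1547
RR2 = 628 / 1547 = 0.4059
Denominator = 599 + 29 + 282 + 220 + 20 = 1150
RR6 = 628 / 1150 = 0.5461
Difference = 54.61 − 40.59 = 14.02 percentage points

14.0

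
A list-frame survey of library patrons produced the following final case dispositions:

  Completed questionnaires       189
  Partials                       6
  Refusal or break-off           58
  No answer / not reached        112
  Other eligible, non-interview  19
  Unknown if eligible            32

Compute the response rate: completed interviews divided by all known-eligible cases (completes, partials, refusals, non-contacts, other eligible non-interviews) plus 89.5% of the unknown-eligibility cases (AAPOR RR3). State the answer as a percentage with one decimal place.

45.8%

Num → 189
Known eligible → 189 + 6 + 58 + 112 + 19 = 384
Eligible share of unknowns → 0.8950 × 32 = 28.64
Denom → 384 + 28.64 = 412.64
RR3 = 189 / 412.64 = 0.4580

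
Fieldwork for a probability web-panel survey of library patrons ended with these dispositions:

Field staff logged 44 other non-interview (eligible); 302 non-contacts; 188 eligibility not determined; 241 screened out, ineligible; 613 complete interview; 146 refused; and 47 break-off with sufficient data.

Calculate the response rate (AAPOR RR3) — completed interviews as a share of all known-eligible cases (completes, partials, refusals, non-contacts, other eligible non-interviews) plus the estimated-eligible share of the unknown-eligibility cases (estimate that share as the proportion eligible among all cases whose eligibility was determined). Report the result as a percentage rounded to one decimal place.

Top: 613
Determined eligible: 613 + 47 + 146 + 302 + 44 = 1152
e = 1152 / (1152 + 241) = 1152 / 1393 = 0.8270
Eligible share of unknowns: 0.8270 × 188 = 155.48
Denom: 1152 + 155.48 = 1307.48
RR3 = 613 / 1307.48 = 0.4688

46.9%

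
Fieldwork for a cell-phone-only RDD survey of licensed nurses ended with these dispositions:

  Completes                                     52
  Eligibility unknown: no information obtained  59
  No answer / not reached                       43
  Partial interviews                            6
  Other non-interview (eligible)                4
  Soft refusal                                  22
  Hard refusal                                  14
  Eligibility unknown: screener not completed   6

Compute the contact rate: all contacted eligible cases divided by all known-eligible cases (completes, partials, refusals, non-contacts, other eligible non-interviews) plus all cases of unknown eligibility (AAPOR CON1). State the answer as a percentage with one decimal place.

47.6%

Refusal or break-off = 14 + 22 = 36
Eligibility not determined = 6 + 59 = 65
Num = 52 + 6 + 36 + 4 = 98
Denom = 52 + 6 + 36 + 43 + 4 + 65 = 206
CON1 = 98 / 206 = 0.4757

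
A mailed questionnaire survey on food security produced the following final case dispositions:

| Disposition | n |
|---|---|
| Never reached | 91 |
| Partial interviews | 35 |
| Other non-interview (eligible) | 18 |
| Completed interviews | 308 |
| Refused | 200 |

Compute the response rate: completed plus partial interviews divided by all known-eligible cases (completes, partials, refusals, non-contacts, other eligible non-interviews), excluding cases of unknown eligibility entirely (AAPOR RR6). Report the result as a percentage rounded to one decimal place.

52.6%

Numerator → 308 + 35 = 343
Denominator → 308 + 35 + 200 + 91 + 18 = 652
RR6 = 343 / 652 = 0.5261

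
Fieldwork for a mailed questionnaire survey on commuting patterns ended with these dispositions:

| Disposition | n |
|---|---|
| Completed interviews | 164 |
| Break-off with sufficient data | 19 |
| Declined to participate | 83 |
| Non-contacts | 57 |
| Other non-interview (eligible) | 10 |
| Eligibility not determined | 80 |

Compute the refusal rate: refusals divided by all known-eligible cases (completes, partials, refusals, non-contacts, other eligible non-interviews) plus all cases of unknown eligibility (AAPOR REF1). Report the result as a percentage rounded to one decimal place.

Top = 83
Base = 164 + 19 + 83 + 57 + 10 + 80 = 413
REF1 = 83 / 413 = 0.2010

20.1%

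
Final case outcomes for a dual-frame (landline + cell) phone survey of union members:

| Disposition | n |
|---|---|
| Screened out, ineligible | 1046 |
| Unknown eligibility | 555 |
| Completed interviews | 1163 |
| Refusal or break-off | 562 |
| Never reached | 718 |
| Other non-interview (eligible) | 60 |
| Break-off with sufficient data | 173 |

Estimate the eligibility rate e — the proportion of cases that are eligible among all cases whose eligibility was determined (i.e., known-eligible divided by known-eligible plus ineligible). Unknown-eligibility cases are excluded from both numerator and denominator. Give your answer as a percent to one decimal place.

71.9%

Known eligible → 1163 + 173 + 562 + 718 + 60 = 2676
e = 2676 / (2676 + 1046) = 2676 / 3722 = 0.7190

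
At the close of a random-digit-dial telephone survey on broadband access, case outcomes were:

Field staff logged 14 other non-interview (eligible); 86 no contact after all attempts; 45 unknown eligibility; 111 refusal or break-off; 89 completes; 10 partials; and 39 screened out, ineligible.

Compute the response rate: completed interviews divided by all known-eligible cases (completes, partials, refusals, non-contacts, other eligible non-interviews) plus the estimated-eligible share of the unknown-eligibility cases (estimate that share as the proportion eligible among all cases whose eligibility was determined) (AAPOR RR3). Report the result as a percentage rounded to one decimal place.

Numerator = 89
Determined eligible = 89 + 10 + 111 + 86 + 14 = 310
e = 310 / (310 + 39) = 310 / 349 = 0.8883
Estimated eligible among unknowns = 0.8883 × 45 = 39.97
Denom = 310 + 39.97 = 349.97
RR3 = 89 / 349.97 = 0.2543

25.4%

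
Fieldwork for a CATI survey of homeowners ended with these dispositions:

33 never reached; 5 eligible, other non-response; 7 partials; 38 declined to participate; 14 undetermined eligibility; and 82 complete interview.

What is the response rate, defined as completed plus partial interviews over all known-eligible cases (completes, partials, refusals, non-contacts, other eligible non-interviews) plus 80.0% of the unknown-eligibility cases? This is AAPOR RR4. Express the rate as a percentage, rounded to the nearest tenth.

Top → 82 + 7 = 89
Eligible (known) → 82 + 7 + 38 + 33 + 5 = 165
Eligible share of unknowns → 0.8000 × 14 = 11.20
Denominator → 165 + 11.20 = 176.20
RR4 = 89 / 176.20 = 0.5051

50.5%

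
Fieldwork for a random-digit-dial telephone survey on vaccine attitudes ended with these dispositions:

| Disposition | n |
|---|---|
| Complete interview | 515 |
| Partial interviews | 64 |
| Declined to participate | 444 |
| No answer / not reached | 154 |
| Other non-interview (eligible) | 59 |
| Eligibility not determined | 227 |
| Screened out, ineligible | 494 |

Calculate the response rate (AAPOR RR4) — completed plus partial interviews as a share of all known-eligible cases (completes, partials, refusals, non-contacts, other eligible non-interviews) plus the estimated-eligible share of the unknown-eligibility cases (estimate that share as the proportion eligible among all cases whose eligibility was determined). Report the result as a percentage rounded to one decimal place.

41.4%

Numerator → 515 + 64 = 579
Known eligible → 515 + 64 + 444 + 154 + 59 = 1236
e = 1236 / (1236 + 494) = 1236 / 1730 = 0.7145
Estimated eligible among unknowns → 0.7145 × 227 = 162.19
Denom → 1236 + 162.19 = 1398.19
RR4 = 579 / 1398.19 = 0.4141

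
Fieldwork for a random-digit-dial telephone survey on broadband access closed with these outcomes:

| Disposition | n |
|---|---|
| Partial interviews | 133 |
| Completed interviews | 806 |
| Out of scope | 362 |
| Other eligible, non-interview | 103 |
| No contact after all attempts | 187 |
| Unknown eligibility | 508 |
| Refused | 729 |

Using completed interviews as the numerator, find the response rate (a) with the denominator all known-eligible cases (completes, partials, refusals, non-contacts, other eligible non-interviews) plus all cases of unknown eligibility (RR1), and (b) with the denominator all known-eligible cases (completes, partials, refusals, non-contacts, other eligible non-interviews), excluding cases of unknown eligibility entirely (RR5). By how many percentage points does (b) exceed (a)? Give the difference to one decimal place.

Num = 806
Base = 806 + 133 + 729 + 187 + 103 + 508 = 2466
RR1 = 806 / 2466 = 0.3268
Base = 806 + 133 + 729 + 187 + 103 = 1958
RR5 = 806 / 1958 = 0.4116
Difference = 41.16 − 32.68 = 8.48 percentage points

8.5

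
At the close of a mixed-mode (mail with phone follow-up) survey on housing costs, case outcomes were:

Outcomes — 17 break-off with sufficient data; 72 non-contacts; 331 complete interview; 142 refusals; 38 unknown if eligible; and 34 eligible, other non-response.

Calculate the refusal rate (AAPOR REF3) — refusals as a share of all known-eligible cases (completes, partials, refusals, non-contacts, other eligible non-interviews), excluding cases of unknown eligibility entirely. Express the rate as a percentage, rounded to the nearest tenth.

23.8%

Numerator = 142
Base = 331 + 17 + 142 + 72 + 34 = 596
REF3 = 142 / 596 = 0.2383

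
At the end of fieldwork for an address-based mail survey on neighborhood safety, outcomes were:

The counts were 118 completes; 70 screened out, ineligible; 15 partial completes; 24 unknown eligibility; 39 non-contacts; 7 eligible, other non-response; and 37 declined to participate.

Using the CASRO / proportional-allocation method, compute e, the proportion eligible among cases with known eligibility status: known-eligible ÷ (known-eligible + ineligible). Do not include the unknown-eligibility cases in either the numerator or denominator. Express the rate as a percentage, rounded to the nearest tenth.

75.5%

Determined eligible: 118 + 15 + 37 + 39 + 7 = 216
e = 216 / (216 + 70) = 216 / 286 = 0.7552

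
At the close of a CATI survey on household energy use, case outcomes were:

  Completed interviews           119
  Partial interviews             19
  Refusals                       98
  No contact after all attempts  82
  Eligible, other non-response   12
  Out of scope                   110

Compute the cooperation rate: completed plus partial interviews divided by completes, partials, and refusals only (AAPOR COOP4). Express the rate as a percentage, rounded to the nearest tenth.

Numerator → 119 + 19 = 138
Base → 119 + 19 + 98 = 236
COOP4 = 138 / 236 = 0.5847

58.5%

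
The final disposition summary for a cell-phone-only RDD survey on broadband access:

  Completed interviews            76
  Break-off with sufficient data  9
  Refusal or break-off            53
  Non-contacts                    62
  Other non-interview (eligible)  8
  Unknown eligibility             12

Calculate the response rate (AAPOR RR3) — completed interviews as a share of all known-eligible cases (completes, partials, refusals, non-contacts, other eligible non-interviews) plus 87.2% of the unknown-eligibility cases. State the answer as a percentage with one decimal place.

34.8%

Top = 76
Eligible (known) = 76 + 9 + 53 + 62 + 8 = 208
e × U = 0.8720 × 12 = 10.46
Base = 208 + 10.46 = 218.46
RR3 = 76 / 218.46 = 0.3479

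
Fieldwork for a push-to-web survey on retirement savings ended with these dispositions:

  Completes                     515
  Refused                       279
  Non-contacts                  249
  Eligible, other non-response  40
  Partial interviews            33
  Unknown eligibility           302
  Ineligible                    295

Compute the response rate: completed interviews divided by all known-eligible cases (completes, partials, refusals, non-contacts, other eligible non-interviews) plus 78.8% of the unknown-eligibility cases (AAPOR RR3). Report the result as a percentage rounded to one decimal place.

38.0%

Num = 515
Known eligible = 515 + 33 + 279 + 249 + 40 = 1116
e × U = 0.7880 × 302 = 237.98
Denom = 1116 + 237.98 = 1353.98
RR3 = 515 / 1353.98 = 0.3804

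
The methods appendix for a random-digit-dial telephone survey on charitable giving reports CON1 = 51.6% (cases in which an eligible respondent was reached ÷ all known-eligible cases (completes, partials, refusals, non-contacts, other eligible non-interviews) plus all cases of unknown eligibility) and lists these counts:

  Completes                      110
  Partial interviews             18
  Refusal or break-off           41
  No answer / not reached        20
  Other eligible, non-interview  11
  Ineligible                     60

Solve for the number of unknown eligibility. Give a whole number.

Numerator = 110 + 18 + 41 + 11 = 180
CON1 = 180 / D = 0.516
D = 180 / 0.516 = 348.8
Other denominator terms total 200
unknown eligibility = 348.8 − 200 ≈ 149

149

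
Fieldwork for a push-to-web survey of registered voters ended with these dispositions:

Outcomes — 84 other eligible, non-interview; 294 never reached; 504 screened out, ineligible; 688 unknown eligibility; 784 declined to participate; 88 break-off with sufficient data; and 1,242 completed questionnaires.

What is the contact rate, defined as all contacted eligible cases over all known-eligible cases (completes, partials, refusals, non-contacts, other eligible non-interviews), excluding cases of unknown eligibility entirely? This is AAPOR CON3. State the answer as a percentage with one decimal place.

Numerator → 1242 + 88 + 784 + 84 = 2198
Denominator → 1242 + 88 + 784 + 294 + 84 = 2492
CON3 = 2198 / 2492 = 0.8820

88.2%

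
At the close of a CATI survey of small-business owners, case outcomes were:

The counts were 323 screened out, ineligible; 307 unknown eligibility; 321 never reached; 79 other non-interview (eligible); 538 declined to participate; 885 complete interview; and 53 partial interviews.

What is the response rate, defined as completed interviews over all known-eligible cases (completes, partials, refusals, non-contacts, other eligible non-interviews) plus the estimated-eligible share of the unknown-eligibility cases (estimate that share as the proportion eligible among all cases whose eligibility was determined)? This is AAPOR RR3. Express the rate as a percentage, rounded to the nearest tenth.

41.4%

Top: 885
Eligible (known): 885 + 53 + 538 + 321 + 79 = 1876
e = 1876 / (1876 + 323) = 1876 / 2199 = 0.8531
Eligible share of unknowns: 0.8531 × 307 = 261.90
Denom: 1876 + 261.90 = 2137.90
RR3 = 885 / 2137.90 = 0.4140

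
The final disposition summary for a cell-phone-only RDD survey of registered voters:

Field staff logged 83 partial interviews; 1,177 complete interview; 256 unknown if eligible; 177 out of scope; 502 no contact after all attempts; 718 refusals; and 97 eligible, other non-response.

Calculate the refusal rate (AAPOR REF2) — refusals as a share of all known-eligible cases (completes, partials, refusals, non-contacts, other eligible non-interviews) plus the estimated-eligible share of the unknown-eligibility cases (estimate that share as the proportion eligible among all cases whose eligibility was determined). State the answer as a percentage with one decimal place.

Top: 718
Determined eligible: 1177 + 83 + 718 + 502 + 97 = 2577
e = 2577 / (2577 + 177) = 2577 / 2754 = 0.9357
Estimated eligible among unknowns: 0.9357 × 256 = 239.54
Denom: 2577 + 239.54 = 2816.54
REF2 = 718 / 2816.54 = 0.2549

25.5%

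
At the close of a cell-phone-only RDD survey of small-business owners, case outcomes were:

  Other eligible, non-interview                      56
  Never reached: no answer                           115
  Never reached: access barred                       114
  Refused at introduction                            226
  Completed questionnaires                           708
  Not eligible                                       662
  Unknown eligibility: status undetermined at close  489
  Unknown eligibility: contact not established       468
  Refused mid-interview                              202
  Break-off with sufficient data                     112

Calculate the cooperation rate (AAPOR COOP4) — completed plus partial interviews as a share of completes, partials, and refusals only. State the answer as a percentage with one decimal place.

Refusals = 226 + 202 = 428
Never reached = 115 + 114 = 229
Undetermined eligibility = 468 + 489 = 957
Top: 708 + 112 = 820
Denom: 708 + 112 + 428 = 1248
COOP4 = 820 / 1248 = 0.6571

65.7%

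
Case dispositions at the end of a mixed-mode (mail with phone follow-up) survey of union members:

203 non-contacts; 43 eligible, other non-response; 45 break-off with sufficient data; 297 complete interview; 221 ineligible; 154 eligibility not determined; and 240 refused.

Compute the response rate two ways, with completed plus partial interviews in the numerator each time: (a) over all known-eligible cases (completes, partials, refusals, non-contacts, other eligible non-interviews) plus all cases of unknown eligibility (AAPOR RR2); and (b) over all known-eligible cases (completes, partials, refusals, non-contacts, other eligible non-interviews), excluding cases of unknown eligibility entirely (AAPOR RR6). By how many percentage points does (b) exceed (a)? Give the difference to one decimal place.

Numerator → 297 + 45 = 342
Base → 297 + 45 + 240 + 203 + 43 + 154 = 982
RR2 = 342 / 982 = 0.3483
Base → 297 + 45 + 240 + 203 + 43 = 828
RR6 = 342 / 828 = 0.4130
Difference = 41.30 − 34.83 = 6.47 percentage points

6.5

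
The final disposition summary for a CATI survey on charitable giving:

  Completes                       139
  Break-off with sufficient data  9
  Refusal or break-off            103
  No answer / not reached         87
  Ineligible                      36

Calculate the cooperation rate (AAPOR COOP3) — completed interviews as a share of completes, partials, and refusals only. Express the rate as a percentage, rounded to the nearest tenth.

Numerator: 139
Denominator: 139 + 9 + 103 = 251
COOP3 = 139 / 251 = 0.5538

55.4%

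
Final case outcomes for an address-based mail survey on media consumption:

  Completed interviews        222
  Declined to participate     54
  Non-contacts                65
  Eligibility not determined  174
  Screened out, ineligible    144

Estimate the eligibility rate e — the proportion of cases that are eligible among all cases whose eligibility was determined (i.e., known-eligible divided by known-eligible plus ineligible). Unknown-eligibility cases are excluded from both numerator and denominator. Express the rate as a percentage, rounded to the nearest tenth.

Determined eligible → 222 + 54 + 65 = 341
e = 341 / (341 + 144) = 341 / 485 = 0.7031

70.3%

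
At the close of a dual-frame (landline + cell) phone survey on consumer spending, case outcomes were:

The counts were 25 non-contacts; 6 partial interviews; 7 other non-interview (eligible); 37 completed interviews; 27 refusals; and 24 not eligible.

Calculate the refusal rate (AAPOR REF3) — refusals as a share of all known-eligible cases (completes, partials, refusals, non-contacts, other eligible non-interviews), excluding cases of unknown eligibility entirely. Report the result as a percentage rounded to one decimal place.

26.5%

Numerator: 27
Denominator: 37 + 6 + 27 + 25 + 7 = 102
REF3 = 27 / 102 = 0.2647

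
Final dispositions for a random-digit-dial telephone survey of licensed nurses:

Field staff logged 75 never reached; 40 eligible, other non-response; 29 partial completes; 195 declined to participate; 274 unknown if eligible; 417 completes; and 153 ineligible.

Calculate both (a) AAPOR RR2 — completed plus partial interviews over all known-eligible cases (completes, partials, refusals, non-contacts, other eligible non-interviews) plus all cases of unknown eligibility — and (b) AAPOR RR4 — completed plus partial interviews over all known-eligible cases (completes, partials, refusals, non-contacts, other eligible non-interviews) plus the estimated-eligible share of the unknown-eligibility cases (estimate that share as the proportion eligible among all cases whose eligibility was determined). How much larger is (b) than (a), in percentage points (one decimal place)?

Top → 417 + 29 = 446
Denom → 417 + 29 + 195 + 75 + 40 + 274 = 1030
RR2 = 446 / 1030 = 0.4330
Determined eligible → 417 + 29 + 195 + 75 + 40 = 756
e = 756 / (756 + 153) = 756 / 909 = 0.8317
e × U → 0.8317 × 274 = 227.89
Denom → 756 + 227.89 = 983.89
RR4 = 446 / 983.89 = 0.4533
Difference = 45.33 − 43.30 = 2.03 percentage points

2.0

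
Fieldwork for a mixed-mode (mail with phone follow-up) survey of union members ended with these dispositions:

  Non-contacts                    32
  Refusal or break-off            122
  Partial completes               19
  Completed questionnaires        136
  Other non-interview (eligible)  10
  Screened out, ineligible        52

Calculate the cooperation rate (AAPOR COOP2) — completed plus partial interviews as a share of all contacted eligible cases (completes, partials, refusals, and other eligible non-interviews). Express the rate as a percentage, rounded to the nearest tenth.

54.0%

Top: 136 + 19 = 155
Denom: 136 + 19 + 122 + 10 = 287
COOP2 = 155 / 287 = 0.5401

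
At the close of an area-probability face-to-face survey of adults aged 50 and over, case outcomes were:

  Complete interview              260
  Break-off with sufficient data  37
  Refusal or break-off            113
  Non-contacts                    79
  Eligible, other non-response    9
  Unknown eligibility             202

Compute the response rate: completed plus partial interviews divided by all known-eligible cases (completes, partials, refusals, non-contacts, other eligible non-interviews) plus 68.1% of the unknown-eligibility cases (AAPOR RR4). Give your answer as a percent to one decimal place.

Numerator: 260 + 37 = 297
Known eligible: 260 + 37 + 113 + 79 + 9 = 498
e × U: 0.6810 × 202 = 137.56
Base: 498 + 137.56 = 635.56
RR4 = 297 / 635.56 = 0.4673

46.7%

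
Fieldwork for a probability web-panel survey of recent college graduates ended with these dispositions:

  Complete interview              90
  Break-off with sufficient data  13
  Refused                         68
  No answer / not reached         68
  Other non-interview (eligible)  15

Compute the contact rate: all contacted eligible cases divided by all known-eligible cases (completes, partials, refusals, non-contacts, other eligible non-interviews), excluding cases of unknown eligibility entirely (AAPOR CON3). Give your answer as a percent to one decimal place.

Top → 90 + 13 + 68 + 15 = 186
Denom → 90 + 13 + 68 + 68 + 15 = 254
CON3 = 186 / 254 = 0.7323

73.2%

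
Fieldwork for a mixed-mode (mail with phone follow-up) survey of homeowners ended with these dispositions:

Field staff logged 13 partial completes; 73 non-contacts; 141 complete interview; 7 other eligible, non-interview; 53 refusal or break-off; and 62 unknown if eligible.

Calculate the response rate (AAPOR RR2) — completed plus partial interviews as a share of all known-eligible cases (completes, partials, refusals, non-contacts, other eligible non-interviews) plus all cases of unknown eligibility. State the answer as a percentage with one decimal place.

Numerator: 141 + 13 = 154
Denominator: 141 + 13 + 53 + 73 + 7 + 62 = 349
RR2 = 154 / 349 = 0.4413

44.1%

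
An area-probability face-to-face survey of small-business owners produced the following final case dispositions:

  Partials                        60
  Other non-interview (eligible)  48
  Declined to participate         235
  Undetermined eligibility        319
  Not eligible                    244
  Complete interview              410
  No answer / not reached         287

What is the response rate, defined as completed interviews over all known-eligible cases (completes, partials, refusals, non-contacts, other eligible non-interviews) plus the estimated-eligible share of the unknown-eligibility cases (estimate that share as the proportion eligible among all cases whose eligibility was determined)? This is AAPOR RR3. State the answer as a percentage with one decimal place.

Top = 410
Determined eligible = 410 + 60 + 235 + 287 + 48 = 1040
e = 1040 / (1040 + 244) = 1040 / 1284 = 0.8100
Estimated eligible among unknowns = 0.8100 × 319 = 258.39
Denominator = 1040 + 258.39 = 1298.39
RR3 = 410 / 1298.39 = 0.3158

31.6%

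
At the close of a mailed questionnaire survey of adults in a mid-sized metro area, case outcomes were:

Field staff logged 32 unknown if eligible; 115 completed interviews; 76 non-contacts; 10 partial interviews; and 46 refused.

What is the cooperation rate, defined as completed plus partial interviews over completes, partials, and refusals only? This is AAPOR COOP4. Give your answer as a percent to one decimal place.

73.1%

Top = 115 + 10 = 125
Denom = 115 + 10 + 46 = 171
COOP4 = 125 / 171 = 0.7310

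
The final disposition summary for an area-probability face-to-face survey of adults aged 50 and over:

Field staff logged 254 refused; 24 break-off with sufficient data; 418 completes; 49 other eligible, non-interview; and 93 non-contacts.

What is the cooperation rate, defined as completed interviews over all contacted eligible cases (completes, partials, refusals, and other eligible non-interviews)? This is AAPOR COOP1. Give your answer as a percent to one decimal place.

56.1%

Numerator: 418
Denominator: 418 + 24 + 254 + 49 = 745
COOP1 = 418 / 745 = 0.5611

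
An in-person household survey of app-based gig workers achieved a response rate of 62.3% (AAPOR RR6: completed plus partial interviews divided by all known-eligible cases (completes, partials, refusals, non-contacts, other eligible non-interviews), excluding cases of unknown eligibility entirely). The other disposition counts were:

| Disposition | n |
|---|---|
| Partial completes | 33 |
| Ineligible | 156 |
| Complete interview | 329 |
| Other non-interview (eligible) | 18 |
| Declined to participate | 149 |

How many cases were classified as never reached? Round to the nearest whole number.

52

Top: 329 + 33 = 362
RR6 = 362 / D = 0.623
D = 362 / 0.623 = 581.1
Other denominator terms total 529
never reached = 581.1 − 529 ≈ 52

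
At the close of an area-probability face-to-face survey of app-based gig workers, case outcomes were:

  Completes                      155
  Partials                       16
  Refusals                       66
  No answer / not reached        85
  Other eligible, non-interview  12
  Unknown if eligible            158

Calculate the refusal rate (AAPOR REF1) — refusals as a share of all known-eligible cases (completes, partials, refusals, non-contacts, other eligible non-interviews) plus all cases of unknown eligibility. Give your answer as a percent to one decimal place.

13.4%

Numerator → 66
Base → 155 + 16 + 66 + 85 + 12 + 158 = 492
REF1 = 66 / 492 = 0.1341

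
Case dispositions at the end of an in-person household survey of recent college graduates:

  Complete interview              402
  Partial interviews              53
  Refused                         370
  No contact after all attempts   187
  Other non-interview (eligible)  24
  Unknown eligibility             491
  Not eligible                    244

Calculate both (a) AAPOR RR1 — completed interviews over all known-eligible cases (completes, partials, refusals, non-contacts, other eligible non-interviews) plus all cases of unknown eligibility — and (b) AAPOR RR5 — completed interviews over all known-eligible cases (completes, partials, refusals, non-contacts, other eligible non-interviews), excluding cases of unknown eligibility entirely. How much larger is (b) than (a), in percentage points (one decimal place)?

12.5

Top → 402
Denominator → 402 + 53 + 370 + 187 + 24 + 491 = 1527
RR1 = 402 / 1527 = 0.2633
Denominator → 402 + 53 + 370 + 187 + 24 = 1036
RR5 = 402 / 1036 = 0.3880
Difference = 38.80 − 26.33 = 12.47 percentage points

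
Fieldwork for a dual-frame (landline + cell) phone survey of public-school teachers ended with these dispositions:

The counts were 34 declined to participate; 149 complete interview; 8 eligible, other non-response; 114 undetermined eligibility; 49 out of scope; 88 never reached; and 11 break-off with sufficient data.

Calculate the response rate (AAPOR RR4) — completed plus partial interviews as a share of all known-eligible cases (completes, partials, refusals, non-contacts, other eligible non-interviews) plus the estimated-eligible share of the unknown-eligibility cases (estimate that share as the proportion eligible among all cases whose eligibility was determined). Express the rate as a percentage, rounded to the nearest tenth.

41.3%

Top: 149 + 11 = 160
Determined eligible: 149 + 11 + 34 + 88 + 8 = 290
e = 290 / (290 + 49) = 290 / 339 = 0.8555
Estimated eligible among unknowns: 0.8555 × 114 = 97.53
Denom: 290 + 97.53 = 387.53
RR4 = 160 / 387.53 = 0.4129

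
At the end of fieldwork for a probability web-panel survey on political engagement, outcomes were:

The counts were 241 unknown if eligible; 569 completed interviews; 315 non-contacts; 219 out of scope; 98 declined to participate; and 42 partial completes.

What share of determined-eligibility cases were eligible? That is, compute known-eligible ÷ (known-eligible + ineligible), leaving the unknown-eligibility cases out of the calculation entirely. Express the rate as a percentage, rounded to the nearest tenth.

82.4%

Known eligible → 569 + 42 + 98 + 315 = 1024
e = 1024 / (1024 + 219) = 1024 / 1243 = 0.8238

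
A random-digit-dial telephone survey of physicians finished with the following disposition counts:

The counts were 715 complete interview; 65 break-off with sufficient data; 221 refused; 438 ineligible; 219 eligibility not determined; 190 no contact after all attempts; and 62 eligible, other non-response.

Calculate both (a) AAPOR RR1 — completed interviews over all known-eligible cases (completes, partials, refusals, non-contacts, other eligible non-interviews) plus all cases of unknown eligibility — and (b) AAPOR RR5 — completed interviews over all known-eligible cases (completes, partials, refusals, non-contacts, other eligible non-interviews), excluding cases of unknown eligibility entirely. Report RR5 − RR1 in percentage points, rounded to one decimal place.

Numerator: 715
Denominator: 715 + 65 + 221 + 190 + 62 + 219 = 1472
RR1 = 715 / 1472 = 0.4857
Denominator: 715 + 65 + 221 + 190 + 62 = 1253
RR5 = 715 / 1253 = 0.5706
Difference = 57.06 − 48.57 = 8.49 percentage points

8.5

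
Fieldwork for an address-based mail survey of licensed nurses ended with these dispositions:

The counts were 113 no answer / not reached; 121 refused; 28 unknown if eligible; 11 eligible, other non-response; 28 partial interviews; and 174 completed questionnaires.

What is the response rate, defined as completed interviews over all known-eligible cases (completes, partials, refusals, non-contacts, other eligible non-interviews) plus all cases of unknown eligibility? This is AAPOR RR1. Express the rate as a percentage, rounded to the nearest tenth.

Num = 174
Denominator = 174 + 28 + 121 + 113 + 11 + 28 = 475
RR1 = 174 / 475 = 0.3663

36.6%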